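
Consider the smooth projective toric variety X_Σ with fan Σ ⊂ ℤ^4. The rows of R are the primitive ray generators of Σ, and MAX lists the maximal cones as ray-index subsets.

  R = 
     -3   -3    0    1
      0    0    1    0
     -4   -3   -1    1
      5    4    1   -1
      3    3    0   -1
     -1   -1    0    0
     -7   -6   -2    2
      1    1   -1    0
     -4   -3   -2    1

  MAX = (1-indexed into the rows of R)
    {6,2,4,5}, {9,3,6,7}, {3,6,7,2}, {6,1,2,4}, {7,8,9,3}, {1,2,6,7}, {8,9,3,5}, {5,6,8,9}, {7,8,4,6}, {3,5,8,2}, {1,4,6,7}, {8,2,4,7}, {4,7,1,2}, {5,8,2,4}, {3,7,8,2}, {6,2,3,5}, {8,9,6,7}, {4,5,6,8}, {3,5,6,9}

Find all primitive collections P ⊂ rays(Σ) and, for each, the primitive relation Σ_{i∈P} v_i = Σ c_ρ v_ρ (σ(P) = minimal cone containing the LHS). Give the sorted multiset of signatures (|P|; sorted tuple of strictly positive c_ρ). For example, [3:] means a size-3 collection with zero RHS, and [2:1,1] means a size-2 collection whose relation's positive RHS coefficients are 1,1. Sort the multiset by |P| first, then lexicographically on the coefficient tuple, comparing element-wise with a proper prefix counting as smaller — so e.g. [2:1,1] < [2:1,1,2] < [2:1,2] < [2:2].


Δ(Σ) — 9 vertices, 11 min non-faces:

  P={1,5}:  v_{1} + v_{5} = 0 ; sig = [2:]
  P={1,9}:  v_{1} + v_{9} = v_{7} ; sig = [2:1]
  P={2,9}:  v_{2} + v_{9} = v_{3} ; sig = [2:1]
  P={4,9}:  v_{4} + v_{9} = v_{8} ; sig = [2:1]
  P={5,7}:  v_{5} + v_{7} = v_{9} ; sig = [2:1]
  P={1,3}:  v_{1} + v_{3} = v_{2} + v_{7} ; sig = [2:1,1]
  P={1,8}:  v_{1} + v_{8} = v_{4} + v_{7} ; sig = [2:1,1]
  P={3,4}:  v_{3} + v_{4} = v_{2} + v_{8} ; sig = [2:1,1]
  P={2,6,8}:  v_{2} + v_{6} + v_{8} = 0 ; sig = [3:]
  P={3,6,8}:  v_{3} + v_{6} + v_{8} = v_{9} ; sig = [3:1]
  P={2,4,6,7}:  v_{2} + v_{4} + v_{6} + v_{7} = v_{1} ; sig = [4:1]

Sorted signature multiset PRS(X):
    [2:]
    [2:1]
    [2:1]
    [2:1]
    [2:1]
    [2:1,1]
    [2:1,1]
    [2:1,1]
    [3:]
    [3:1]
    [4:1]


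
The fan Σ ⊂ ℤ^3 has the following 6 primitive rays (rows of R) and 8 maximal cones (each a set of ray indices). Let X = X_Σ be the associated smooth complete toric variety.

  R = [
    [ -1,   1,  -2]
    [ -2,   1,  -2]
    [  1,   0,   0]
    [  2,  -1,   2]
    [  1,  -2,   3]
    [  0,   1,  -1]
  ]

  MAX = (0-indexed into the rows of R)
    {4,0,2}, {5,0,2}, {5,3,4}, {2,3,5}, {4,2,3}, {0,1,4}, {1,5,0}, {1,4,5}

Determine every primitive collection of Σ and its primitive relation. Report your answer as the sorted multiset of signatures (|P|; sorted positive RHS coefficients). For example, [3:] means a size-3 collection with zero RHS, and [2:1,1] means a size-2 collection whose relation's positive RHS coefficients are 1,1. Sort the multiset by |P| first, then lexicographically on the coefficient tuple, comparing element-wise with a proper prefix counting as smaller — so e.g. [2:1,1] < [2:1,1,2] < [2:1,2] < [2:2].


|primitive collections| = 5. Relations:

  P = {1,3}:  v_{1} + v_{3} = 0  ⟹  sig = [2:]
  P = {0,3}:  v_{0} + v_{3} = v_{2}  ⟹  sig = [2:1]
  P = {1,2}:  v_{1} + v_{2} = v_{0}  ⟹  sig = [2:1]
  P = {0,4,5}:  v_{0} + v_{4} + v_{5} = 0  ⟹  sig = [3:]
  P = {2,4,5}:  v_{2} + v_{4} + v_{5} = v_{3}  ⟹  sig = [3:1]

Sorted signature multiset PRS(X):
    [2:]
    [2:1]
    [2:1]
    [3:]
    [3:1]


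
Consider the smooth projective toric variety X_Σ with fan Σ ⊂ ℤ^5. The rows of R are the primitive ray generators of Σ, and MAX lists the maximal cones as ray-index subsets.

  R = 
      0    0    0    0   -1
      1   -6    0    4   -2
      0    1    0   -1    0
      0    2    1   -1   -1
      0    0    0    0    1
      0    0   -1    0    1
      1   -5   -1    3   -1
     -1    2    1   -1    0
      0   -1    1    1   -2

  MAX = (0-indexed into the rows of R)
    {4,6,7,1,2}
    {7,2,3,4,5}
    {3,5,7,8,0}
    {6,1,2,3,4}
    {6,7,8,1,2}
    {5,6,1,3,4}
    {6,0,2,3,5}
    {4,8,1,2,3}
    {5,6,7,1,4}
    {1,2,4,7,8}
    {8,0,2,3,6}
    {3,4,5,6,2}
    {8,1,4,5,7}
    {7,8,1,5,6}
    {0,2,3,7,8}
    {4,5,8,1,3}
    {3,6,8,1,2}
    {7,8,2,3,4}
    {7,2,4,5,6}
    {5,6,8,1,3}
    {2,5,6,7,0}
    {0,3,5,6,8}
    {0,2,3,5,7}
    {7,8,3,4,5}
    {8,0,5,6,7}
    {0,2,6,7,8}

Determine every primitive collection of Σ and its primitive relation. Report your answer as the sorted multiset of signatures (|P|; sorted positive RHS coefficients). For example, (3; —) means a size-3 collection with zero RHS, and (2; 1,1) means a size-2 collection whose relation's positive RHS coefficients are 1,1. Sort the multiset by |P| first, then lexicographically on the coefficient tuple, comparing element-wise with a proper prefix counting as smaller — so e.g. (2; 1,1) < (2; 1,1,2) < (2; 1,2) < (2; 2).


|primitive collections| = 7. Relations:

  {0,4}:  v_{0} + v_{4} = 0  →  sig = (2; —)
  {0,1}:  v_{0} + v_{1} = v_{6} + v_{8}  →  sig = (2; 1,1)
  {1,2,5}:  v_{1} + v_{2} + v_{5} = v_{6}  →  sig = (3; 1)
  {2,5,8}:  v_{2} + v_{5} + v_{8} = v_{0}  →  sig = (3; 1)
  {3,6,7}:  v_{3} + v_{6} + v_{7} = v_{8}  →  sig = (3; 1)
  {4,6,8}:  v_{4} + v_{6} + v_{8} = v_{1}  →  sig = (3; 1)
  {1,3,7}:  v_{1} + v_{3} + v_{7} = v_{4} + 2·v_{8}  →  sig = (3; 1,2)

Signatures (|P|; sorted positive RHS coefficients), sorted:
[(2; —), (2; 1,1), (3; 1), (3; 1), (3; 1), (3; 1), (3; 1,2)]


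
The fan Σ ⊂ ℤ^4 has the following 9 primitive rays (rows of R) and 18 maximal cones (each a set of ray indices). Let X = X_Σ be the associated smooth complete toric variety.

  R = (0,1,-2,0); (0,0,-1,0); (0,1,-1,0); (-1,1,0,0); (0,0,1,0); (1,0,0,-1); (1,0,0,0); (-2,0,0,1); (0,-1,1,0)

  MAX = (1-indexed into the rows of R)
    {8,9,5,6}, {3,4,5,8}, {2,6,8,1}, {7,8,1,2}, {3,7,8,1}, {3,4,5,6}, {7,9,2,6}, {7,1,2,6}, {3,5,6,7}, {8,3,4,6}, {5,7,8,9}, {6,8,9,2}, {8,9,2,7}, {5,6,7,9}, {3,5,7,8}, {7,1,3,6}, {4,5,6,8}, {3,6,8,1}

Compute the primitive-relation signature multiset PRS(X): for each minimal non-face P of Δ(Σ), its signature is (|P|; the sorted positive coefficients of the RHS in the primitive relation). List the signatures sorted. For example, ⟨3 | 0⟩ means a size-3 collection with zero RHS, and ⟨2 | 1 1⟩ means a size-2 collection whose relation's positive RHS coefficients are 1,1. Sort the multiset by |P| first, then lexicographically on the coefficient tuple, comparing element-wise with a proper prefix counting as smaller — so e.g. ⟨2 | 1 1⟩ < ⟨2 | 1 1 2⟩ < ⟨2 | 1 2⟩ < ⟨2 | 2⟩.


Minimal non-faces — 11 found among 9 rays, 18 max cones:

  {2,5}:  v_{2} + v_{5} = 0  ⟹  sig = ⟨2 | 0⟩
  {3,9}:  v_{3} + v_{9} = 0  ⟹  sig = ⟨2 | 0⟩
  {1,5}:  v_{1} + v_{5} = v_{3}  ⟹  sig = ⟨2 | 1⟩
  {1,9}:  v_{1} + v_{9} = v_{2}  ⟹  sig = ⟨2 | 1⟩
  {2,3}:  v_{2} + v_{3} = v_{1}  ⟹  sig = ⟨2 | 1⟩
  {4,7}:  v_{4} + v_{7} = v_{3} + v_{5}  ⟹  sig = ⟨2 | 1 1⟩
  {2,4}:  v_{2} + v_{4} = v_{3} + v_{6} + v_{8}  ⟹  sig = ⟨2 | 1 1 1⟩
  {4,9}:  v_{4} + v_{9} = v_{5} + v_{6} + v_{8}  ⟹  sig = ⟨2 | 1 1 1⟩
  {1,4}:  v_{1} + v_{4} = 2·v_{3} + v_{6} + v_{8}  ⟹  sig = ⟨2 | 1 1 2⟩
  {6,7,8}:  v_{6} + v_{7} + v_{8} = 0  ⟹  sig = ⟨3 | 0⟩
  {3,5,6,8}:  v_{3} + v_{5} + v_{6} + v_{8} = v_{4}  ⟹  sig = ⟨4 | 1⟩

Hence PRS(X_Σ) =
[⟨2 | 0⟩, ⟨2 | 0⟩, ⟨2 | 1⟩, ⟨2 | 1⟩, ⟨2 | 1⟩, ⟨2 | 1 1⟩, ⟨2 | 1 1 1⟩, ⟨2 | 1 1 1⟩, ⟨2 | 1 1 2⟩, ⟨3 | 0⟩, ⟨4 | 1⟩]


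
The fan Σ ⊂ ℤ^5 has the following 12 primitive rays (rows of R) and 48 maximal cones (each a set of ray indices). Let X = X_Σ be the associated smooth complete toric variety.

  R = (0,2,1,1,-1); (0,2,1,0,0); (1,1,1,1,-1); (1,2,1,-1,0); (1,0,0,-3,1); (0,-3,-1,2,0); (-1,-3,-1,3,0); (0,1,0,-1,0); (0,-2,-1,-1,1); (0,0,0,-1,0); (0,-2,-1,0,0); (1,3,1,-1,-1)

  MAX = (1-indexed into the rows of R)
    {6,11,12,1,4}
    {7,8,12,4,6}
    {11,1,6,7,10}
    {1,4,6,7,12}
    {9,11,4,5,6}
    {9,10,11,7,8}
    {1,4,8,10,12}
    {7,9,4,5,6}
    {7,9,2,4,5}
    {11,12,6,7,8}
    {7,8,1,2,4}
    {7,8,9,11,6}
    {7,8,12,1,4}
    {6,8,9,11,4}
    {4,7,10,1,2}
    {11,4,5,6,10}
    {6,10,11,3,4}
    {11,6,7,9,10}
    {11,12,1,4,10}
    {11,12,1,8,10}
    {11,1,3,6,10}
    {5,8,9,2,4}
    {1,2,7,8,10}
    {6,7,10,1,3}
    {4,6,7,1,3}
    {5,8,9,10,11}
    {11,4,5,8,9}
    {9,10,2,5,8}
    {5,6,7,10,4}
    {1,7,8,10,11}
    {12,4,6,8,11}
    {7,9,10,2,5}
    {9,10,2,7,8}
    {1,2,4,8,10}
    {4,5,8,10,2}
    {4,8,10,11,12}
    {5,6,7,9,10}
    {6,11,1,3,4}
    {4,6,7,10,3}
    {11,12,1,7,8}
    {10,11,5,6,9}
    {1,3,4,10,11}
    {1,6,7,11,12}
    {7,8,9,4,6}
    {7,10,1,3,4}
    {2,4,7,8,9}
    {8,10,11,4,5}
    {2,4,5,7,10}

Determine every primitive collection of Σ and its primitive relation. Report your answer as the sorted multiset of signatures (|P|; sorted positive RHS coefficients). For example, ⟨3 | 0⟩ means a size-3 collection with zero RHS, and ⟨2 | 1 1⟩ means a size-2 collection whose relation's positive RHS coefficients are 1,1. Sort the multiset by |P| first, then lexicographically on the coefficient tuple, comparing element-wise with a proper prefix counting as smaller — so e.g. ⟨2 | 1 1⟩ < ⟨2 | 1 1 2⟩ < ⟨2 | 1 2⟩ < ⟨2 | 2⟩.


|primitive collections| = 25. Relations:

  {1,9}:  v_{1} + v_{9} = 0  →  sig = ⟨2 | 0⟩
  {2,11}:  v_{2} + v_{11} = 0  →  sig = ⟨2 | 0⟩
  {1,5}:  v_{1} + v_{5} = v_{4} + v_{10}  →  sig = ⟨2 | 1 1⟩
  {2,6}:  v_{2} + v_{6} = v_{4} + v_{7}  →  sig = ⟨2 | 1 1⟩
  {2,12}:  v_{2} + v_{12} = v_{1} + v_{4} + v_{8}  →  sig = ⟨2 | 1 1 1⟩
  {3,8}:  v_{3} + v_{8} = v_{1} + v_{4} + v_{11}  →  sig = ⟨2 | 1 1 1⟩
  {3,9}:  v_{3} + v_{9} = v_{4} + v_{6} + v_{10}  →  sig = ⟨2 | 1 1 1⟩
  {9,12}:  v_{9} + v_{12} = v_{4} + v_{8} + v_{11}  →  sig = ⟨2 | 1 1 1⟩
  {2,3}:  v_{2} + v_{3} = v_{1} + 2·v_{4} + v_{7} + v_{10}  →  sig = ⟨2 | 1 1 1 2⟩
  {5,12}:  v_{5} + v_{12} = 2·v_{4} + v_{8} + v_{10} + v_{11}  →  sig = ⟨2 | 1 1 1 2⟩
  {3,5}:  v_{3} + v_{5} = 2·v_{4} + v_{6} + 2·v_{10}  →  sig = ⟨2 | 1 2 2⟩
  {3,12}:  v_{3} + v_{12} = 2·v_{1} + 2·v_{4} + 2·v_{11}  →  sig = ⟨2 | 2 2 2⟩
  {4,7,11}:  v_{4} + v_{7} + v_{11} = v_{6}  →  sig = ⟨3 | 1⟩
  {4,9,10}:  v_{4} + v_{9} + v_{10} = v_{5}  →  sig = ⟨3 | 1⟩
  {5,7,8}:  v_{5} + v_{7} + v_{8} = v_{9}  →  sig = ⟨3 | 1⟩
  {6,8,10}:  v_{6} + v_{8} + v_{10} = v_{11}  →  sig = ⟨3 | 1⟩
  {1,6,8}:  v_{1} + v_{6} + v_{8} = v_{7} + v_{12}  →  sig = ⟨3 | 1 1⟩
  {7,10,12}:  v_{7} + v_{10} + v_{12} = v_{1} + v_{11}  →  sig = ⟨3 | 1 1⟩
  {5,6,8}:  v_{5} + v_{6} + v_{8} = v_{4} + v_{9} + v_{11}  →  sig = ⟨3 | 1 1 1⟩
  {5,7,11}:  v_{5} + v_{7} + v_{11} = v_{6} + v_{9} + v_{10}  →  sig = ⟨3 | 1 1 1⟩
  {3,7,11}:  v_{3} + v_{7} + v_{11} = v_{1} + 2·v_{6} + v_{10}  →  sig = ⟨3 | 1 1 2⟩
  {6,10,12}:  v_{6} + v_{10} + v_{12} = v_{1} + v_{4} + 2·v_{11}  →  sig = ⟨3 | 1 1 2⟩
  {4,7,8,10}:  v_{4} + v_{7} + v_{8} + v_{10} = 0  →  sig = ⟨4 | 0⟩
  {1,4,6,10}:  v_{1} + v_{4} + v_{6} + v_{10} = v_{3}  →  sig = ⟨4 | 1⟩
  {1,4,8,11}:  v_{1} + v_{4} + v_{8} + v_{11} = v_{12}  →  sig = ⟨4 | 1⟩

Signatures (|P|; sorted positive RHS coefficients), sorted:
    ⟨2 | 0⟩
    ⟨2 | 0⟩
    ⟨2 | 1 1⟩
    ⟨2 | 1 1⟩
    ⟨2 | 1 1 1⟩
    ⟨2 | 1 1 1⟩
    ⟨2 | 1 1 1⟩
    ⟨2 | 1 1 1⟩
    ⟨2 | 1 1 1 2⟩
    ⟨2 | 1 1 1 2⟩
    ⟨2 | 1 2 2⟩
    ⟨2 | 2 2 2⟩
    ⟨3 | 1⟩
    ⟨3 | 1⟩
    ⟨3 | 1⟩
    ⟨3 | 1⟩
    ⟨3 | 1 1⟩
    ⟨3 | 1 1⟩
    ⟨3 | 1 1 1⟩
    ⟨3 | 1 1 1⟩
    ⟨3 | 1 1 2⟩
    ⟨3 | 1 1 2⟩
    ⟨4 | 0⟩
    ⟨4 | 1⟩
    ⟨4 | 1⟩


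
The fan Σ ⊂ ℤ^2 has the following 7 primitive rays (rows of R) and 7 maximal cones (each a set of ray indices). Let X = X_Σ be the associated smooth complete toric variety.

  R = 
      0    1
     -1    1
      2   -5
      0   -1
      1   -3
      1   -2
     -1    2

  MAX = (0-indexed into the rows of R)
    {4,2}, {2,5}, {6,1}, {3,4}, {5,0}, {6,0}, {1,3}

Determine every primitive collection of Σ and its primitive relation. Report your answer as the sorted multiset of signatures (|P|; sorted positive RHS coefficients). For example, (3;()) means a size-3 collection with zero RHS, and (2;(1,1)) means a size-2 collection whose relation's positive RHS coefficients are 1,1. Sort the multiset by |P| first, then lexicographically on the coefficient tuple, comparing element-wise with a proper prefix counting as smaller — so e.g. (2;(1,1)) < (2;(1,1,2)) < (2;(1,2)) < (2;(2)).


14 collections generate NE(X_Σ); each relation:

  • {0,3}:  v_{0} + v_{3} = 0  ⇒ sig = (2;())
  • {5,6}:  v_{5} + v_{6} = 0  ⇒ sig = (2;())
  • {0,1}:  v_{0} + v_{1} = v_{6}  ⇒ sig = (2;(1))
  • {0,4}:  v_{0} + v_{4} = v_{5}  ⇒ sig = (2;(1))
  • {1,5}:  v_{1} + v_{5} = v_{3}  ⇒ sig = (2;(1))
  • {2,6}:  v_{2} + v_{6} = v_{4}  ⇒ sig = (2;(1))
  • {3,5}:  v_{3} + v_{5} = v_{4}  ⇒ sig = (2;(1))
  • {3,6}:  v_{3} + v_{6} = v_{1}  ⇒ sig = (2;(1))
  • {4,5}:  v_{4} + v_{5} = v_{2}  ⇒ sig = (2;(1))
  • {4,6}:  v_{4} + v_{6} = v_{3}  ⇒ sig = (2;(1))
  • {1,2}:  v_{1} + v_{2} = v_{3} + v_{4}  ⇒ sig = (2;(1,1))
  • {0,2}:  v_{0} + v_{2} = 2·v_{5}  ⇒ sig = (2;(2))
  • {1,4}:  v_{1} + v_{4} = 2·v_{3}  ⇒ sig = (2;(2))
  • {2,3}:  v_{2} + v_{3} = 2·v_{4}  ⇒ sig = (2;(2))

so the primitive-relation signature multiset is
[(2;()), (2;()), (2;(1)), (2;(1)), (2;(1)), (2;(1)), (2;(1)), (2;(1)), (2;(1)), (2;(1)), (2;(1,1)), (2;(2)), (2;(2)), (2;(2))]


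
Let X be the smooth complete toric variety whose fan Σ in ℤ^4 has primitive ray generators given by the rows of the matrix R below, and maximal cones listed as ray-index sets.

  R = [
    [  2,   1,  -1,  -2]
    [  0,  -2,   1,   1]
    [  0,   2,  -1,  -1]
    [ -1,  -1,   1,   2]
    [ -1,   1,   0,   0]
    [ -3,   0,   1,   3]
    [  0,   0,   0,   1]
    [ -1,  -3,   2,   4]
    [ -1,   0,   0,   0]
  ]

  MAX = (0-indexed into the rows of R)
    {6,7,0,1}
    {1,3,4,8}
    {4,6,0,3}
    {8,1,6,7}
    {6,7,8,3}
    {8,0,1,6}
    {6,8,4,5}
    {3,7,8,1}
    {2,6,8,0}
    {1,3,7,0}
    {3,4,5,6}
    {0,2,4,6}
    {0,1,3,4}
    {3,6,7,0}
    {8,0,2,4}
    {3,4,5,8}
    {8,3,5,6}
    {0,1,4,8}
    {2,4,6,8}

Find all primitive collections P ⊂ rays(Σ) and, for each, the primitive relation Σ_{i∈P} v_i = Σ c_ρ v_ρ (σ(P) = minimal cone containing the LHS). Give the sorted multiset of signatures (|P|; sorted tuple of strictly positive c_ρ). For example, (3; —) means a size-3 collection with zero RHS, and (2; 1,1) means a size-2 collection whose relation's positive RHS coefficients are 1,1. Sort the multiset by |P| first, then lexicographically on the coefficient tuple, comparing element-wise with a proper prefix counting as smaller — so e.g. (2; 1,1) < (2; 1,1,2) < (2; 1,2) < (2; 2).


14 minimal non-faces of Δ(Σ) (on 9 rays):

  • {1,2}:  v_{1} + v_{2} = 0  ⟹  sig = (2; —)
  • {0,5}:  v_{0} + v_{5} = v_{4} + v_{6}  ⟹  sig = (2; 1,1)
  • {2,3}:  v_{2} + v_{3} = v_{4} + v_{6}  ⟹  sig = (2; 1,1)
  • {2,7}:  v_{2} + v_{7} = v_{3} + v_{6}  ⟹  sig = (2; 1,1)
  • {5,7}:  v_{5} + v_{7} = 3·v_{3} + v_{6} + v_{8}  ⟹  sig = (2; 1,1,3)
  • {1,5}:  v_{1} + v_{5} = 2·v_{3} + v_{8}  ⟹  sig = (2; 1,2)
  • {2,5}:  v_{2} + v_{5} = 2·v_{4} + 2·v_{6} + v_{8}  ⟹  sig = (2; 1,2,2)
  • {4,7}:  v_{4} + v_{7} = 2·v_{3}  ⟹  sig = (2; 2)
  • {0,3,8}:  v_{0} + v_{3} + v_{8} = 0  ⟹  sig = (3; —)
  • {1,3,6}:  v_{1} + v_{3} + v_{6} = v_{7}  ⟹  sig = (3; 1)
  • {1,4,6}:  v_{1} + v_{4} + v_{6} = v_{3}  ⟹  sig = (3; 1)
  • {0,7,8}:  v_{0} + v_{7} + v_{8} = v_{1} + v_{6}  ⟹  sig = (3; 1,1)
  • {0,4,6,8}:  v_{0} + v_{4} + v_{6} + v_{8} = v_{2}  ⟹  sig = (4; 1)
  • {3,4,6,8}:  v_{3} + v_{4} + v_{6} + v_{8} = v_{5}  ⟹  sig = (4; 1)

Signatures (|P|; sorted positive RHS coefficients), sorted:
    (2; —)
    (2; 1,1)
    (2; 1,1)
    (2; 1,1)
    (2; 1,1,3)
    (2; 1,2)
    (2; 1,2,2)
    (2; 2)
    (3; —)
    (3; 1)
    (3; 1)
    (3; 1,1)
    (4; 1)
    (4; 1)


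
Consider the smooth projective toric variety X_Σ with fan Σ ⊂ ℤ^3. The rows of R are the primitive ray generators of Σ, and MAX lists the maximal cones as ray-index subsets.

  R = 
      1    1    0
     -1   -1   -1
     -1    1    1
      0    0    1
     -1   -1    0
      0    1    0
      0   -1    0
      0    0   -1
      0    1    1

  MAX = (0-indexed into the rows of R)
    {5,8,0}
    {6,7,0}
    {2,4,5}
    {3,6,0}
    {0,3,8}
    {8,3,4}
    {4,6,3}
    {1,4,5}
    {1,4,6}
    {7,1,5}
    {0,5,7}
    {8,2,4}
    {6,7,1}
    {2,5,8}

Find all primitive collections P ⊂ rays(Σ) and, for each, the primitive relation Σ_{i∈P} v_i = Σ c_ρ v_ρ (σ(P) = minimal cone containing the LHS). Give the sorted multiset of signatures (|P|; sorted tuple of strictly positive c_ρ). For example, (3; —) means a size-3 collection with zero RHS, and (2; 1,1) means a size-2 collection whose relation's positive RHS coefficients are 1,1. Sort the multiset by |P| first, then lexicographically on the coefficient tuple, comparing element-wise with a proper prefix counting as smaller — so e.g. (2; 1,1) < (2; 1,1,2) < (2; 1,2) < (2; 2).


Minimal non-faces — 16 found among 9 rays, 14 max cones:

  P = {0,4}:  v_{0} + v_{4} = 0 — sig = (2; —)
  P = {3,7}:  v_{3} + v_{7} = 0 — sig = (2; —)
  P = {5,6}:  v_{5} + v_{6} = 0 — sig = (2; —)
  P = {0,1}:  v_{0} + v_{1} = v_{7} — sig = (2; 1)
  P = {1,3}:  v_{1} + v_{3} = v_{4} — sig = (2; 1)
  P = {3,5}:  v_{3} + v_{5} = v_{8} — sig = (2; 1)
  P = {4,7}:  v_{4} + v_{7} = v_{1} — sig = (2; 1)
  P = {6,8}:  v_{6} + v_{8} = v_{3} — sig = (2; 1)
  P = {7,8}:  v_{7} + v_{8} = v_{5} — sig = (2; 1)
  P = {0,2}:  v_{0} + v_{2} = v_{5} + v_{8} — sig = (2; 1,1)
  P = {1,8}:  v_{1} + v_{8} = v_{4} + v_{5} — sig = (2; 1,1)
  P = {2,6}:  v_{2} + v_{6} = v_{4} + v_{8} — sig = (2; 1,1)
  P = {2,3}:  v_{2} + v_{3} = v_{4} + 2·v_{8} — sig = (2; 1,2)
  P = {2,7}:  v_{2} + v_{7} = v_{4} + 2·v_{5} — sig = (2; 1,2)
  P = {1,2}:  v_{1} + v_{2} = 2·v_{4} + 2·v_{5} — sig = (2; 2,2)
  P = {4,5,8}:  v_{4} + v_{5} + v_{8} = v_{2} — sig = (3; 1)

Hence PRS(X_Σ) =
    |P|=2: 15 collections, coeffs (), (), (), (1), (1), (1), (1), (1), (1), (1,1), (1,1), (1,1), (1,2), (1,2), (2,2)
    |P|=3: 1 collection, coeffs (1)


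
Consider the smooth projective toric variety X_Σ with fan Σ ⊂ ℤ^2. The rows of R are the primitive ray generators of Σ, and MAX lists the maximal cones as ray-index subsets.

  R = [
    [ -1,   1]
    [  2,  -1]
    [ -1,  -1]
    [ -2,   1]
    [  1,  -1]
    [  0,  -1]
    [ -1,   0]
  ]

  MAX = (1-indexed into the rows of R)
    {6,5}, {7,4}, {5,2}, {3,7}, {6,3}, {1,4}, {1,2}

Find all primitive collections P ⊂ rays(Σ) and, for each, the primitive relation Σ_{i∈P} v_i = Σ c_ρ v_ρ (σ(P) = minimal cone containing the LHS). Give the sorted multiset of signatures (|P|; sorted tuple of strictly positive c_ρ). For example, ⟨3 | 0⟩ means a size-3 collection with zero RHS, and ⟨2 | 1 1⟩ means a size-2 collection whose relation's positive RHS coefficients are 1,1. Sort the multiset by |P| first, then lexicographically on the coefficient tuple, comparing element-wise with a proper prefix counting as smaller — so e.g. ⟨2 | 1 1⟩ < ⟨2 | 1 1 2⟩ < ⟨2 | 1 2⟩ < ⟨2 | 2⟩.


The 14 primitive collections of Σ (r=7, n=2):

  • {1,5}:  v_{1} + v_{5} = 0  →  sig = ⟨2 | 0⟩
  • {2,4}:  v_{2} + v_{4} = 0  →  sig = ⟨2 | 0⟩
  • {1,6}:  v_{1} + v_{6} = v_{7}  →  sig = ⟨2 | 1⟩
  • {1,7}:  v_{1} + v_{7} = v_{4}  →  sig = ⟨2 | 1⟩
  • {2,7}:  v_{2} + v_{7} = v_{5}  →  sig = ⟨2 | 1⟩
  • {4,5}:  v_{4} + v_{5} = v_{7}  →  sig = ⟨2 | 1⟩
  • {5,7}:  v_{5} + v_{7} = v_{6}  →  sig = ⟨2 | 1⟩
  • {6,7}:  v_{6} + v_{7} = v_{3}  →  sig = ⟨2 | 1⟩
  • {2,3}:  v_{2} + v_{3} = v_{5} + v_{6}  →  sig = ⟨2 | 1 1⟩
  • {1,3}:  v_{1} + v_{3} = 2·v_{7}  →  sig = ⟨2 | 2⟩
  • {2,6}:  v_{2} + v_{6} = 2·v_{5}  →  sig = ⟨2 | 2⟩
  • {3,5}:  v_{3} + v_{5} = 2·v_{6}  →  sig = ⟨2 | 2⟩
  • {4,6}:  v_{4} + v_{6} = 2·v_{7}  →  sig = ⟨2 | 2⟩
  • {3,4}:  v_{3} + v_{4} = 3·v_{7}  →  sig = ⟨2 | 3⟩

Sorted signature multiset PRS(X):
    |P|=2: 14 collections, coeffs (), (), (1), (1), (1), (1), (1), (1), (1,1), (2), (2), (2), (2), (3)


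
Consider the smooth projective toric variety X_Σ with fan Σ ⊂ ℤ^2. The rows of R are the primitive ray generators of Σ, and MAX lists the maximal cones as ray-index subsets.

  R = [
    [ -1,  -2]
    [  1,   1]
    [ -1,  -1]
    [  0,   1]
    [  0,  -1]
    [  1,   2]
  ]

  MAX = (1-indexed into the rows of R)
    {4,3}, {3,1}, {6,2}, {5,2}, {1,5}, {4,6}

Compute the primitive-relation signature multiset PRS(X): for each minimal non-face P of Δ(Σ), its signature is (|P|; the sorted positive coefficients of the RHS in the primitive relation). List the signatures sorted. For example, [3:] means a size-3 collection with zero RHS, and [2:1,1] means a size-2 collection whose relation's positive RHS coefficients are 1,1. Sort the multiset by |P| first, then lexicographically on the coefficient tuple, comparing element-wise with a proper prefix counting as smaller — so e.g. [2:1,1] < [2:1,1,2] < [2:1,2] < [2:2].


Σ has 9 primitive collections:

  P = {1,6}:  v_{1} + v_{6} = 0  ⟹  sig = [2:]
  P = {2,3}:  v_{2} + v_{3} = 0  ⟹  sig = [2:]
  P = {4,5}:  v_{4} + v_{5} = 0  ⟹  sig = [2:]
  P = {1,2}:  v_{1} + v_{2} = v_{5}  ⟹  sig = [2:1]
  P = {1,4}:  v_{1} + v_{4} = v_{3}  ⟹  sig = [2:1]
  P = {2,4}:  v_{2} + v_{4} = v_{6}  ⟹  sig = [2:1]
  P = {3,5}:  v_{3} + v_{5} = v_{1}  ⟹  sig = [2:1]
  P = {3,6}:  v_{3} + v_{6} = v_{4}  ⟹  sig = [2:1]
  P = {5,6}:  v_{5} + v_{6} = v_{2}  ⟹  sig = [2:1]

Signatures (|P|; sorted positive RHS coefficients), sorted:
{ [2:] ×3,  [2:1] ×6 }


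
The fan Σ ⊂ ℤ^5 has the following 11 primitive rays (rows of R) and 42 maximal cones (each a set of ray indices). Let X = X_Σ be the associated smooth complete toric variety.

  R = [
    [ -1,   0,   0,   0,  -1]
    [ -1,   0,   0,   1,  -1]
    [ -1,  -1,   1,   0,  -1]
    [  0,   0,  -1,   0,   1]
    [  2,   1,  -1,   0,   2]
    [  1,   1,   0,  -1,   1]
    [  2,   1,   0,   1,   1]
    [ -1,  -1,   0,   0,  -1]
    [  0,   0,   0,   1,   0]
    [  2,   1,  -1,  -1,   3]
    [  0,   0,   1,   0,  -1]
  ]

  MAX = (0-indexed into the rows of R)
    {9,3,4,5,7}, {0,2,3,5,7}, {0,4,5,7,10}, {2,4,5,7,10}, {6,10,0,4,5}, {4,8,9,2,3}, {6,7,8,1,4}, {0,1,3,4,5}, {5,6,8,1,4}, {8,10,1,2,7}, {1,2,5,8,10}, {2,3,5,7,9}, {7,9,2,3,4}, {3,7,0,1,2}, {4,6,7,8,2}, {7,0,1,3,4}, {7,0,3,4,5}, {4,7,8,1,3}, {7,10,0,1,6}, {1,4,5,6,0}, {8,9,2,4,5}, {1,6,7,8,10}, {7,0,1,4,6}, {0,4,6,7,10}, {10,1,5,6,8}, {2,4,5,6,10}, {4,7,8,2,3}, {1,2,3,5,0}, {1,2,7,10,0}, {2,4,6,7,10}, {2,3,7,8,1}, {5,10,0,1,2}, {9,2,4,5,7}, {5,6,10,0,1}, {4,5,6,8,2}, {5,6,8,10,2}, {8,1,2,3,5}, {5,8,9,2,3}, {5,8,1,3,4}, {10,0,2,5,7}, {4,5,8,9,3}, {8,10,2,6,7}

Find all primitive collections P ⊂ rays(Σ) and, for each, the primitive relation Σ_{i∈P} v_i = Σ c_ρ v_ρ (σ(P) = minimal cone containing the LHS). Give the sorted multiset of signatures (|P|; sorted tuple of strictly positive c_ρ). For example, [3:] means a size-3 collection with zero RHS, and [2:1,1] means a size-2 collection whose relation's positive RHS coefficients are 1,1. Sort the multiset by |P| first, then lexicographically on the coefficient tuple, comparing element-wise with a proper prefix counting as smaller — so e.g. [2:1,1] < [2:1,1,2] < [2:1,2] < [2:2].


|primitive collections| = 18. Relations:

  {3,10}:  v_{3} + v_{10} = 0 ; sig = [2:]
  {0,8}:  v_{0} + v_{8} = v_{1} ; sig = [2:1]
  {0,9}:  v_{0} + v_{9} = v_{3} + v_{5} ; sig = [2:1,1]
  {3,6}:  v_{3} + v_{6} = v_{4} + v_{8} ; sig = [2:1,1]
  {1,9}:  v_{1} + v_{9} = v_{3} + v_{5} + v_{8} ; sig = [2:1,1,1]
  {9,10}:  v_{9} + v_{10} = v_{2} + v_{4} + v_{5} ; sig = [2:1,1,1]
  {6,9}:  v_{6} + v_{9} = v_{2} + 2·v_{4} + v_{5} + v_{8} ; sig = [2:1,1,1,2]
  {0,2,4}:  v_{0} + v_{2} + v_{4} = 0 ; sig = [3:]
  {5,7,8}:  v_{5} + v_{7} + v_{8} = 0 ; sig = [3:]
  {1,2,4}:  v_{1} + v_{2} + v_{4} = v_{8} ; sig = [3:1]
  {1,5,7}:  v_{1} + v_{5} + v_{7} = v_{0} ; sig = [3:1]
  {4,8,10}:  v_{4} + v_{8} + v_{10} = v_{6} ; sig = [3:1]
  {0,2,6}:  v_{0} + v_{2} + v_{6} = v_{8} + v_{10} ; sig = [3:1,1]
  {1,4,10}:  v_{1} + v_{4} + v_{10} = v_{0} + v_{6} ; sig = [3:1,1]
  {5,6,7}:  v_{5} + v_{6} + v_{7} = v_{4} + v_{10} ; sig = [3:1,1]
  {7,8,9}:  v_{7} + v_{8} + v_{9} = v_{2} + v_{3} + v_{4} ; sig = [3:1,1,1]
  {1,2,6}:  v_{1} + v_{2} + v_{6} = 2·v_{8} + v_{10} ; sig = [3:1,2]
  {2,3,4,5}:  v_{2} + v_{3} + v_{4} + v_{5} = v_{9} ; sig = [4:1]

Hence PRS(X_Σ) =
    |P|=2: 7 collections, coeffs (), (1), (1,1), (1,1), (1,1,1), (1,1,1), (1,1,1,2)
    |P|=3: 10 collections, coeffs (), (), (1), (1), (1), (1,1), (1,1), (1,1), (1,1,1), (1,2)
    |P|=4: 1 collection, coeffs (1)


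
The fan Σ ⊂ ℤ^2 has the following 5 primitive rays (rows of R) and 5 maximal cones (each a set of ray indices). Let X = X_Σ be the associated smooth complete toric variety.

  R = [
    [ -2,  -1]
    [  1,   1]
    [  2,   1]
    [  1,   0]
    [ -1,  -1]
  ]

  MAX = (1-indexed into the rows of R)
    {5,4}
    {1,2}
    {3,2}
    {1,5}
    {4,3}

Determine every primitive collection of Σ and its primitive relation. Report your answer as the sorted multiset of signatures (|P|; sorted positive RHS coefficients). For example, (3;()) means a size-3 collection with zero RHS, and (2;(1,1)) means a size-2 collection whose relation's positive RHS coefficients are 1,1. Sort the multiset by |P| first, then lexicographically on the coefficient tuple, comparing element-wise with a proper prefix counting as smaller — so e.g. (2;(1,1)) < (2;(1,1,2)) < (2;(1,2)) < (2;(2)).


|primitive collections| = 5. Relations:

  • {1,3}:  v_{1} + v_{3} = 0  →  sig = (2;())
  • {2,5}:  v_{2} + v_{5} = 0  →  sig = (2;())
  • {1,4}:  v_{1} + v_{4} = v_{5}  →  sig = (2;(1))
  • {2,4}:  v_{2} + v_{4} = v_{3}  →  sig = (2;(1))
  • {3,5}:  v_{3} + v_{5} = v_{4}  →  sig = (2;(1))

so the primitive-relation signature multiset is
    (2;())
    (2;())
    (2;(1))
    (2;(1))
    (2;(1))


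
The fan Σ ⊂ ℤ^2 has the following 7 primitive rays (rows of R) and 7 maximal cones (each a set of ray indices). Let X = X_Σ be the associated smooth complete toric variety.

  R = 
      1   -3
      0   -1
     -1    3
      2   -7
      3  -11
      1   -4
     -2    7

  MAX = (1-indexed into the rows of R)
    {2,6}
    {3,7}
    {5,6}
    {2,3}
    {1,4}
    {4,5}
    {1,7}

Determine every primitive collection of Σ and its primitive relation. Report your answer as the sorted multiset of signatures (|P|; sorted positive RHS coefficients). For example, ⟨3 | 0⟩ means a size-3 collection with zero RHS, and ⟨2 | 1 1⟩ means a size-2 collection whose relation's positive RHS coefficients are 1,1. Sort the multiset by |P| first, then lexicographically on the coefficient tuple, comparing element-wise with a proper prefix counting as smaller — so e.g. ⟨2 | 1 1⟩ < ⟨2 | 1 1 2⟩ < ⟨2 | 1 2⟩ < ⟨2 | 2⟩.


Δ(Σ) — 7 vertices, 14 min non-faces:

  {1,3}:  v_{1} + v_{3} = 0  ⟹  sig = ⟨2 | 0⟩
  {4,7}:  v_{4} + v_{7} = 0  ⟹  sig = ⟨2 | 0⟩
  {1,2}:  v_{1} + v_{2} = v_{6}  ⟹  sig = ⟨2 | 1⟩
  {1,6}:  v_{1} + v_{6} = v_{4}  ⟹  sig = ⟨2 | 1⟩
  {3,4}:  v_{3} + v_{4} = v_{6}  ⟹  sig = ⟨2 | 1⟩
  {3,6}:  v_{3} + v_{6} = v_{2}  ⟹  sig = ⟨2 | 1⟩
  {4,6}:  v_{4} + v_{6} = v_{5}  ⟹  sig = ⟨2 | 1⟩
  {5,7}:  v_{5} + v_{7} = v_{6}  ⟹  sig = ⟨2 | 1⟩
  {6,7}:  v_{6} + v_{7} = v_{3}  ⟹  sig = ⟨2 | 1⟩
  {1,5}:  v_{1} + v_{5} = 2·v_{4}  ⟹  sig = ⟨2 | 2⟩
  {2,4}:  v_{2} + v_{4} = 2·v_{6}  ⟹  sig = ⟨2 | 2⟩
  {2,7}:  v_{2} + v_{7} = 2·v_{3}  ⟹  sig = ⟨2 | 2⟩
  {3,5}:  v_{3} + v_{5} = 2·v_{6}  ⟹  sig = ⟨2 | 2⟩
  {2,5}:  v_{2} + v_{5} = 3·v_{6}  ⟹  sig = ⟨2 | 3⟩

Signatures (|P|; sorted positive RHS coefficients), sorted:
    ⟨2 | 0⟩
    ⟨2 | 0⟩
    ⟨2 | 1⟩
    ⟨2 | 1⟩
    ⟨2 | 1⟩
    ⟨2 | 1⟩
    ⟨2 | 1⟩
    ⟨2 | 1⟩
    ⟨2 | 1⟩
    ⟨2 | 2⟩
    ⟨2 | 2⟩
    ⟨2 | 2⟩
    ⟨2 | 2⟩
    ⟨2 | 3⟩


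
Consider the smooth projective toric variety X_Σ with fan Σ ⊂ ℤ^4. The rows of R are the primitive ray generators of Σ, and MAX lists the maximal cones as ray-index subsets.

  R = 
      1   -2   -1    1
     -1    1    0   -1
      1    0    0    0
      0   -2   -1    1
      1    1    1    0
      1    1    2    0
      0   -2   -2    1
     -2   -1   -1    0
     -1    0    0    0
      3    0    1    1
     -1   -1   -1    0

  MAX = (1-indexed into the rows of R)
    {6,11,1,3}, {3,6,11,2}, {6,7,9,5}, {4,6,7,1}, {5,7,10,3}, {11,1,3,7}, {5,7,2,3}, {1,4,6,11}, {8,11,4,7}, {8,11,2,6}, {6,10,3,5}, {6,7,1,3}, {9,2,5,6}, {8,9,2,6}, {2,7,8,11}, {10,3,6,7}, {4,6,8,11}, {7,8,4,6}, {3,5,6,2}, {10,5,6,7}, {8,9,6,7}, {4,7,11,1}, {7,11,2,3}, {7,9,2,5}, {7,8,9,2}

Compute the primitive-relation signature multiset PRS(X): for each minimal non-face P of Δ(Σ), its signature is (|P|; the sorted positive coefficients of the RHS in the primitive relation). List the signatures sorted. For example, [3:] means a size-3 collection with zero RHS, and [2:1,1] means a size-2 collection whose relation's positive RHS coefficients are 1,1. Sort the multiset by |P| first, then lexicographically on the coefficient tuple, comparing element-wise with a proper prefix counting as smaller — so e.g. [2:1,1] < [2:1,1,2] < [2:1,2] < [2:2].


22 collections generate NE(X_Σ); each relation:

  P = {3,9}:  v_{3} + v_{9} = 0  ⇒ sig = [2:]
  P = {5,11}:  v_{5} + v_{11} = 0  ⇒ sig = [2:]
  P = {1,9}:  v_{1} + v_{9} = v_{4}  ⇒ sig = [2:1]
  P = {2,4}:  v_{2} + v_{4} = v_{11}  ⇒ sig = [2:1]
  P = {3,4}:  v_{3} + v_{4} = v_{1}  ⇒ sig = [2:1]
  P = {3,8}:  v_{3} + v_{8} = v_{11}  ⇒ sig = [2:1]
  P = {5,8}:  v_{5} + v_{8} = v_{9}  ⇒ sig = [2:1]
  P = {9,11}:  v_{9} + v_{11} = v_{8}  ⇒ sig = [2:1]
  P = {1,2}:  v_{1} + v_{2} = v_{3} + v_{11}  ⇒ sig = [2:1,1]
  P = {1,8}:  v_{1} + v_{8} = v_{4} + v_{11}  ⇒ sig = [2:1,1]
  P = {2,10}:  v_{2} + v_{10} = v_{3} + v_{5}  ⇒ sig = [2:1,1]
  P = {4,5}:  v_{4} + v_{5} = v_{6} + v_{7}  ⇒ sig = [2:1,1]
  P = {8,10}:  v_{8} + v_{10} = v_{6} + v_{7}  ⇒ sig = [2:1,1]
  P = {1,5}:  v_{1} + v_{5} = v_{3} + v_{6} + v_{7}  ⇒ sig = [2:1,1,1]
  P = {4,9}:  v_{4} + v_{9} = v_{6} + v_{7} + v_{8}  ⇒ sig = [2:1,1,1]
  P = {9,10}:  v_{9} + v_{10} = v_{5} + v_{6} + v_{7}  ⇒ sig = [2:1,1,1]
  P = {10,11}:  v_{10} + v_{11} = v_{3} + v_{6} + v_{7}  ⇒ sig = [2:1,1,1]
  P = {4,10}:  v_{4} + v_{10} = v_{3} + 2·v_{6} + 2·v_{7}  ⇒ sig = [2:1,2,2]
  P = {1,10}:  v_{1} + v_{10} = 2·v_{3} + 2·v_{6} + 2·v_{7}  ⇒ sig = [2:2,2,2]
  P = {2,6,7}:  v_{2} + v_{6} + v_{7} = 0  ⇒ sig = [3:]
  P = {6,7,11}:  v_{6} + v_{7} + v_{11} = v_{4}  ⇒ sig = [3:1]
  P = {3,5,6,7}:  v_{3} + v_{5} + v_{6} + v_{7} = v_{10}  ⇒ sig = [4:1]

so the primitive-relation signature multiset is
{ [2:] ×2,  [2:1] ×6,  [2:1,1] ×5,  [2:1,1,1] ×4,  [2:1,2,2],  [2:2,2,2],  [3:],  [3:1],  [4:1] }


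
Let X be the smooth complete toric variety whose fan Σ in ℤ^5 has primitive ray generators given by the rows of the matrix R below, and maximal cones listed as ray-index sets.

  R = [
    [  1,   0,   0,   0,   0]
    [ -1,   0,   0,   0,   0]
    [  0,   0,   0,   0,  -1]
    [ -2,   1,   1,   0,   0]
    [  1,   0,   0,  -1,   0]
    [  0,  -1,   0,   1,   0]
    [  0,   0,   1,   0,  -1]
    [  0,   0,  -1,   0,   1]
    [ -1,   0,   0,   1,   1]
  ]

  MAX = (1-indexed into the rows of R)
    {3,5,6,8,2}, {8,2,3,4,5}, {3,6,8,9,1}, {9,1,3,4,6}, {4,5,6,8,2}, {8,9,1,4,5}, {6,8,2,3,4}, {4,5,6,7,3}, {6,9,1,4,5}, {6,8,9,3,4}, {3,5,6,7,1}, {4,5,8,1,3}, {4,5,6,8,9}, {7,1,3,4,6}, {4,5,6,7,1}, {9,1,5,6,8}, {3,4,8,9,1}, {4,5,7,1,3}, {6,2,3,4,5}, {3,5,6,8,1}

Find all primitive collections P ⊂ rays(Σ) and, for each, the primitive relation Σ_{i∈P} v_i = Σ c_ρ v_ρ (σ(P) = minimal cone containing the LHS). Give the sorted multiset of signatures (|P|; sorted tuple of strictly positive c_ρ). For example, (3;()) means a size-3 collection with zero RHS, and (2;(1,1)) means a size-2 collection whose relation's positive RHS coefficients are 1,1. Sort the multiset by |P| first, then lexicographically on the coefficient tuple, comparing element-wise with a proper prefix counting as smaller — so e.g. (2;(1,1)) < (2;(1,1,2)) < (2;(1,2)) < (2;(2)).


9 collections generate NE(X_Σ); each relation:

  P = {1,2}:  v_{1} + v_{2} = 0 ; sig = (2;())
  P = {7,8}:  v_{7} + v_{8} = 0 ; sig = (2;())
  P = {2,9}:  v_{2} + v_{9} = v_{4} + v_{6} + v_{8} ; sig = (2;(1,1,1))
  P = {7,9}:  v_{7} + v_{9} = v_{1} + v_{4} + v_{6} ; sig = (2;(1,1,1))
  P = {2,7}:  v_{2} + v_{7} = v_{3} + v_{4} + v_{5} + v_{6} ; sig = (2;(1,1,1,1))
  P = {3,5,9}:  v_{3} + v_{5} + v_{9} = 0 ; sig = (3;())
  P = {1,4,6,8}:  v_{1} + v_{4} + v_{6} + v_{8} = v_{9} ; sig = (4;(1))
  P = {1,3,4,5,6}:  v_{1} + v_{3} + v_{4} + v_{5} + v_{6} = v_{7} ; sig = (5;(1))
  P = {3,4,5,6,8}:  v_{3} + v_{4} + v_{5} + v_{6} + v_{8} = v_{2} ; sig = (5;(1))

Sorted signature multiset PRS(X):
[(2;()), (2;()), (2;(1,1,1)), (2;(1,1,1)), (2;(1,1,1,1)), (3;()), (4;(1)), (5;(1)), (5;(1))]


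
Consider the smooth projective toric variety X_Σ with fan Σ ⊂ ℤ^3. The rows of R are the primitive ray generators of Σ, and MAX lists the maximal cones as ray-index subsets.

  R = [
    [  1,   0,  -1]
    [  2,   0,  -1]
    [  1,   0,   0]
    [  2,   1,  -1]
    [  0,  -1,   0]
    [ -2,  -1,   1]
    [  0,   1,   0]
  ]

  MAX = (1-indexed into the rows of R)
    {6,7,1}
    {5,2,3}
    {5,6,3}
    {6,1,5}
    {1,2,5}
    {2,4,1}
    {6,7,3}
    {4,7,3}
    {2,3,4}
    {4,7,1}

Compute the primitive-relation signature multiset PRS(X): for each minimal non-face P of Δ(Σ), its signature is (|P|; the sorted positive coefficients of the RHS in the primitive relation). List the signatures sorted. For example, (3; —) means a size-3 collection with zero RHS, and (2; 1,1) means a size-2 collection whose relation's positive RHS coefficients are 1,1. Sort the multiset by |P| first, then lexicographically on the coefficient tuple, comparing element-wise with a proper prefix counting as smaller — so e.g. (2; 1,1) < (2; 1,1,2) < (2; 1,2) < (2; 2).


The 6 primitive collections of Σ (r=7, n=3):

  P={4,6}:  v_{4} + v_{6} = 0  →  sig = (2; —)
  P={5,7}:  v_{5} + v_{7} = 0  →  sig = (2; —)
  P={1,3}:  v_{1} + v_{3} = v_{2}  →  sig = (2; 1)
  P={2,6}:  v_{2} + v_{6} = v_{5}  →  sig = (2; 1)
  P={2,7}:  v_{2} + v_{7} = v_{4}  →  sig = (2; 1)
  P={4,5}:  v_{4} + v_{5} = v_{2}  →  sig = (2; 1)

Hence PRS(X_Σ) =
{ (2; —) ×2,  (2; 1) ×4 }


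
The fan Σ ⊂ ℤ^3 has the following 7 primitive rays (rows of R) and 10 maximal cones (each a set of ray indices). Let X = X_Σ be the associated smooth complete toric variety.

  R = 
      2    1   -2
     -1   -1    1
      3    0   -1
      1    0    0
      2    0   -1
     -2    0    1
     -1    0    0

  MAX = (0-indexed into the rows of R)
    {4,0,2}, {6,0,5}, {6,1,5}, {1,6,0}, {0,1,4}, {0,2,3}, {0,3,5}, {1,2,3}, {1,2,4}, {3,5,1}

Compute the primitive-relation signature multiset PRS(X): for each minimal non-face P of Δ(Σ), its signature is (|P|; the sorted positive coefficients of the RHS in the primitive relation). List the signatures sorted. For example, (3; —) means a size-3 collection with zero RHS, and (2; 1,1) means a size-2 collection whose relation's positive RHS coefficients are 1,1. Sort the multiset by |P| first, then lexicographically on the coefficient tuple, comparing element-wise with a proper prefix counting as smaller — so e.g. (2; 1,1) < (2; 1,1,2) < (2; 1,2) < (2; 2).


9 minimal non-faces of Δ(Σ) (on 7 rays):

  P = {3,6}:  v_{3} + v_{6} = 0 ; sig = (2; —)
  P = {4,5}:  v_{4} + v_{5} = 0 ; sig = (2; —)
  P = {2,5}:  v_{2} + v_{5} = v_{3} ; sig = (2; 1)
  P = {2,6}:  v_{2} + v_{6} = v_{4} ; sig = (2; 1)
  P = {3,4}:  v_{3} + v_{4} = v_{2} ; sig = (2; 1)
  P = {4,6}:  v_{4} + v_{6} = v_{0} + v_{1} ; sig = (2; 1,1)
  P = {0,1,3}:  v_{0} + v_{1} + v_{3} = v_{4} ; sig = (3; 1)
  P = {0,1,5}:  v_{0} + v_{1} + v_{5} = v_{6} ; sig = (3; 1)
  P = {0,1,2}:  v_{0} + v_{1} + v_{2} = 2·v_{4} ; sig = (3; 2)

Signatures (|P|; sorted positive RHS coefficients), sorted:
{ (2; —) ×2,  (2; 1) ×3,  (2; 1,1),  (3; 1) ×2,  (3; 2) }


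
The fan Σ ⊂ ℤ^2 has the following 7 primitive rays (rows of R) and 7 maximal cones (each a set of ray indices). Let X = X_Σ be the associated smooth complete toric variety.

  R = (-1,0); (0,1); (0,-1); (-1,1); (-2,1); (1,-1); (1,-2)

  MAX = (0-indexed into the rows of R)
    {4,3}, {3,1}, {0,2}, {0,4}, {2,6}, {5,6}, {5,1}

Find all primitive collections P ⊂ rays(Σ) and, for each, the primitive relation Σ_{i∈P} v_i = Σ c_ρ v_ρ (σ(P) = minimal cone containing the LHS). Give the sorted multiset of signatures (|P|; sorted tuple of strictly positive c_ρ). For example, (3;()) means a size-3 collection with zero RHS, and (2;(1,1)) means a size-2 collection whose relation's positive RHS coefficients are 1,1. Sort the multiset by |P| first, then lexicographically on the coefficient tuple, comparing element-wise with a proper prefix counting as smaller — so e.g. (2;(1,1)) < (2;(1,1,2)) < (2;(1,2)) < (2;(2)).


Σ has 14 primitive collections:

  {1,2}:  v_{1} + v_{2} = 0  so sig = (2;())
  {3,5}:  v_{3} + v_{5} = 0  so sig = (2;())
  {0,1}:  v_{0} + v_{1} = v_{3}  so sig = (2;(1))
  {0,3}:  v_{0} + v_{3} = v_{4}  so sig = (2;(1))
  {0,5}:  v_{0} + v_{5} = v_{2}  so sig = (2;(1))
  {1,6}:  v_{1} + v_{6} = v_{5}  so sig = (2;(1))
  {2,3}:  v_{2} + v_{3} = v_{0}  so sig = (2;(1))
  {2,5}:  v_{2} + v_{5} = v_{6}  so sig = (2;(1))
  {3,6}:  v_{3} + v_{6} = v_{2}  so sig = (2;(1))
  {4,5}:  v_{4} + v_{5} = v_{0}  so sig = (2;(1))
  {4,6}:  v_{4} + v_{6} = v_{0} + v_{2}  so sig = (2;(1,1))
  {0,6}:  v_{0} + v_{6} = 2·v_{2}  so sig = (2;(2))
  {1,4}:  v_{1} + v_{4} = 2·v_{3}  so sig = (2;(2))
  {2,4}:  v_{2} + v_{4} = 2·v_{0}  so sig = (2;(2))

Sorted signature multiset PRS(X):
{ (2;()) ×2,  (2;(1)) ×8,  (2;(1,1)),  (2;(2)) ×3 }


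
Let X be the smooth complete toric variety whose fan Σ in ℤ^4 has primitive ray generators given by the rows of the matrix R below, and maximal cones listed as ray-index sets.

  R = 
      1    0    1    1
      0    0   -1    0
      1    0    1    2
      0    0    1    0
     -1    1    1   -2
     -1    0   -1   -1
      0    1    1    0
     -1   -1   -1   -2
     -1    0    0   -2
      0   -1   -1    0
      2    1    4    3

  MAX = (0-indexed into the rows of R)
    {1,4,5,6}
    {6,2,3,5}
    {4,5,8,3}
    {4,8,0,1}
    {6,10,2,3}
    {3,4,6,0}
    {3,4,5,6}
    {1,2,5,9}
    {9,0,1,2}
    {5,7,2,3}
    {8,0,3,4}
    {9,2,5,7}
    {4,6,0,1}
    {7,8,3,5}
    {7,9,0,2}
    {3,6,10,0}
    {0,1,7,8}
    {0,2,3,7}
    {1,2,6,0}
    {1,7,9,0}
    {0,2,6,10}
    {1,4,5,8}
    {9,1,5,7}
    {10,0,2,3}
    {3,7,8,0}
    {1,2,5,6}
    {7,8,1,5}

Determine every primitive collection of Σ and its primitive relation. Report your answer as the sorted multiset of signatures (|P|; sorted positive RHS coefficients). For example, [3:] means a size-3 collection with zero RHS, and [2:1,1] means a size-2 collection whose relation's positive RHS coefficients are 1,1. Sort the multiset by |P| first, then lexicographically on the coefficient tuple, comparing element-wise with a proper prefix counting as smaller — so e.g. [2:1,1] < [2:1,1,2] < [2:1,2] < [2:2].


Minimal non-faces — 19 found among 11 rays, 27 max cones:

  • {0,5}:  v_{0} + v_{5} = 0  ⟹  sig = [2:]
  • {1,3}:  v_{1} + v_{3} = 0  ⟹  sig = [2:]
  • {6,9}:  v_{6} + v_{9} = 0  ⟹  sig = [2:]
  • {2,8}:  v_{2} + v_{8} = v_{3}  ⟹  sig = [2:1]
  • {4,9}:  v_{4} + v_{9} = v_{8}  ⟹  sig = [2:1]
  • {6,7}:  v_{6} + v_{7} = v_{8}  ⟹  sig = [2:1]
  • {6,8}:  v_{6} + v_{8} = v_{4}  ⟹  sig = [2:1]
  • {8,9}:  v_{8} + v_{9} = v_{7}  ⟹  sig = [2:1]
  • {2,4}:  v_{2} + v_{4} = v_{3} + v_{6}  ⟹  sig = [2:1,1]
  • {3,9}:  v_{3} + v_{9} = v_{2} + v_{7}  ⟹  sig = [2:1,1]
  • {1,10}:  v_{1} + v_{10} = v_{0} + v_{2} + v_{6}  ⟹  sig = [2:1,1,1]
  • {5,10}:  v_{5} + v_{10} = v_{2} + v_{3} + v_{6}  ⟹  sig = [2:1,1,1]
  • {9,10}:  v_{9} + v_{10} = v_{0} + v_{2} + v_{3}  ⟹  sig = [2:1,1,1]
  • {8,10}:  v_{8} + v_{10} = v_{0} + 2·v_{3} + v_{6}  ⟹  sig = [2:1,1,2]
  • {7,10}:  v_{7} + v_{10} = v_{0} + 2·v_{3}  ⟹  sig = [2:1,2]
  • {4,10}:  v_{4} + v_{10} = v_{0} + 2·v_{3} + 2·v_{6}  ⟹  sig = [2:1,2,2]
  • {4,7}:  v_{4} + v_{7} = 2·v_{8}  ⟹  sig = [2:2]
  • {1,2,7}:  v_{1} + v_{2} + v_{7} = v_{9}  ⟹  sig = [3:1]
  • {0,2,3,6}:  v_{0} + v_{2} + v_{3} + v_{6} = v_{10}  ⟹  sig = [4:1]

Sorted signature multiset PRS(X):
    [2:]
    [2:]
    [2:]
    [2:1]
    [2:1]
    [2:1]
    [2:1]
    [2:1]
    [2:1,1]
    [2:1,1]
    [2:1,1,1]
    [2:1,1,1]
    [2:1,1,1]
    [2:1,1,2]
    [2:1,2]
    [2:1,2,2]
    [2:2]
    [3:1]
    [4:1]
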